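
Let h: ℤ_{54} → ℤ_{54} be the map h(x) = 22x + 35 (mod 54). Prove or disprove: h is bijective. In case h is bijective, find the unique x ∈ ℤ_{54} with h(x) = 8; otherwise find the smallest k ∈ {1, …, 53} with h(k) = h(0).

27

Recall that injectivity means: for all u, v in the domain, h(u) = h(v) implies u = v.
We have gcd(22, 54) = 2 > 1. Taking u = 0 and v = 27: h(0) = 35 and h(27) = 22·27 + 35 = 629 ≡ 35 (mod 54).
So h(0) = h(27) while 0 ≠ 27, hence h is not injective, hence not bijective.
Since h is not bijective, we find the least positive k with h(k) = h(0): this means 22k ≡ 0 (mod 54), i.e. 54 ∣ 22k. Since gcd(22, 54) = 2, dividing through by 2 this holds exactly when 27 ∣ 11k, and as gcd(11, 27) = 1, exactly when 27 ∣ k.
The smallest positive such k is 27.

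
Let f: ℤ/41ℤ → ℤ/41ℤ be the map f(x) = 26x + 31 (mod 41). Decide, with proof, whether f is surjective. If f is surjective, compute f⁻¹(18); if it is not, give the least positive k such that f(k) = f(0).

Recall: surjectivity means every element of the codomain has a preimage under f.
Since gcd(26, 41) = 1, 26 is invertible modulo 41. Euclid's algorithm: 41 = 1·26 + 15, 26 = 1·15 + 11, 15 = 1·11 + 4, 11 = 2·4 + 3, 4 = 1·3 + 1; back-substituting gives 1 = 30·26 − 19·41, so 26⁻¹ ≡ 30 (mod 41).
Then y ↦ 30(y − 31) is a two-sided inverse to f, so every y ∈ ℤ/41ℤ has a preimage.
So f is surjective.
Since f is surjective, we compute f⁻¹(18): solve 26x + 31 ≡ 18 (mod 41), i.e. 26x ≡ 28 (mod 41).
Multiplying by 26⁻¹ = 30 gives x ≡ 30·28 = 840 = 20·41 + 20 ≡ 20 (mod 41).
Check: f(20) = 26·20 + 31 = 551 = 13·41 + 18 ≡ 18 (mod 41).

20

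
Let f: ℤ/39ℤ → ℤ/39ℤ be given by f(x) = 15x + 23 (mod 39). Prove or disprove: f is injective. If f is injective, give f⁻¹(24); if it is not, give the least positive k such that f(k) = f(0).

13

Recall: f is injective when f(x_1) = f(x_2) forces x_1 = x_2.
We have gcd(15, 39) = 3 > 1. Taking x_1 = 0 and x_2 = 13: f(0) = 23 and f(13) = 15·13 + 23 = 218 ≡ 23 (mod 39).
So f(0) = f(13) while 0 ≠ 13, thus f is not injective.
Since f is not injective, we find the least positive k with f(k) = f(0): this means 15k ≡ 0 (mod 39), i.e. 39 ∣ 15k. Since gcd(15, 39) = 3, dividing through by 3 this holds exactly when 13 ∣ 5k, and as gcd(5, 13) = 1, exactly when 13 ∣ k.
The smallest positive such k is 13.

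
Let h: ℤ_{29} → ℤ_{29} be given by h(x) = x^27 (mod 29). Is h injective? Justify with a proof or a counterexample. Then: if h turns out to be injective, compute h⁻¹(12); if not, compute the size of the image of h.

17

Since 29 is prime, the nonzero elements of ℤ_{29} form a cyclic group of order 28.
As gcd(27, 28) = 1, raising to the 27th power is a bijection on this group: if x_1^27 ≡ x_2^27 then (x_1x_2^{−1})^27 = 1, and the only element of order dividing gcd(27, 28) = 1 is 1, so x_1 = x_2.
With h(0) = 0 this makes h injective on all of ℤ_{29}, hence bijective (finite equal-size domain and codomain). In particular h is injective.
Since h is injective, we find the preimage of 12. The inverse of x ↦ x^27 on (ℤ_{29})^× is x ↦ x^27, because 27·27 = 729 = 26·28 + 1 ≡ 1 (mod 28) and x^{28} = 1 for x ≠ 0 (Fermat). So h⁻¹(12) = 12^27 mod 29.
Repeated squaring mod 29: 12^1 ≡ 12, 12^2 ≡ 12² = 144 ≡ 28, 12^4 ≡ 28² = 784 ≡ 1, 12^8 ≡ 1² = 1, 12^16 ≡ 1² = 1. Since 27 = 16 + 8 + 2 + 1, 12^27 ≡ 1·1·28·12: 1·1 = 1, then 1·28 = 28, then 28·12 = 336 ≡ 17. So 12^27 ≡ 17 (mod 29).
Hence h⁻¹(12) = 17.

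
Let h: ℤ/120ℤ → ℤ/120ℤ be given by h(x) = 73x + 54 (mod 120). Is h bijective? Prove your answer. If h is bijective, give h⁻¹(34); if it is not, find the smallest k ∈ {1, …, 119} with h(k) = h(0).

If h(s) = h(t), then 73s ≡ 73t (mod 120). Because gcd(73, 120) = 1, we may cancel 73 to get s ≡ t (mod 120).
We now compute 73⁻¹ mod 120 explicitly. Euclid's algorithm: 120 = 1·73 + 47, 73 = 1·47 + 26, 47 = 1·26 + 21, 26 = 1·21 + 5, 21 = 4·5 + 1; back-substituting gives 1 = 97·73 − 59·120, so 73⁻¹ ≡ 97 (mod 120).
For any y ∈ ℤ/120ℤ, x = 97(y − 54) mod 120 satisfies h(x) = 73·97(y − 54) + 54 ≡ y (since 73·97 ≡ 1 mod 120). So every y has a preimage.
Hence h is bijective.
Since h is bijective, we find h⁻¹(34): we need 73x ≡ 34 − 54 ≡ 100 (mod 120). Using 73⁻¹ = 97: x ≡ 97·100 = 9700 = 80·120 + 100, so x = 100.
Check: h(100) = 73·100 + 54 = 7354 = 61·120 + 34 ≡ 34 (mod 120).

100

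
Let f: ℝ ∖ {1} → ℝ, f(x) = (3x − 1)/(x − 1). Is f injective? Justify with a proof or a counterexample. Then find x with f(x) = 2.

-1

Suppose f(s) = f(t). Cross-multiplying: (3s − 1)(t − 1) = (3t − 1)(s − 1).
Expanding both sides and cancelling the symmetric terms leaves −2·(s − t) = 0. Since −2 ≠ 0, s = t. So f is injective.
Solving f(x) = 2: cross-multiplying gives 3x − 1 = 2(x − 1), which rearranges to 1x = −1, so x = −1.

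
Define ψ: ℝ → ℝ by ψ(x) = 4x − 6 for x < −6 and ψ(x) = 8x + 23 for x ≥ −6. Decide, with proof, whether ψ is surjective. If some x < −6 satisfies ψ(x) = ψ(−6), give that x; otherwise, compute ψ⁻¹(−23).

Both pieces are strictly increasing (slopes 4 and 8), so each is injective on its own interval.
The left piece maps (−∞, −6) onto (−∞, −30); the right piece maps [−6, ∞) onto [−25, ∞).
The union (−∞, −30) ∪ [−25, ∞) omits the interval between −30 and −25; in particular −30 has no preimage. So ψ is not surjective.
Because the two images are disjoint, no x < −6 has ψ(x) = ψ(−6), so we compute ψ⁻¹(−23): −23 lies in [−25, ∞), so solve 8x + 23 = −23: x = (−23 − 23)/8 = −23/4.

-23/4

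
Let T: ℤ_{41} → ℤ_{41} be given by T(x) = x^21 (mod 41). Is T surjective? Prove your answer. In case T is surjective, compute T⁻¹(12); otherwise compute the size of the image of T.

Since 41 is prime, the nonzero elements of ℤ_{41} form a cyclic group of order 40.
As gcd(21, 40) = 1, raising to the 21st power is a bijection on this group: if u^21 ≡ v^21 then (uv^{−1})^21 = 1, and the only element of order dividing gcd(21, 40) = 1 is 1, so u = v.
With T(0) = 0 this makes T injective on all of ℤ_{41}, hence bijective (finite equal-size domain and codomain). In particular T is surjective.
Since T is surjective, we find the preimage of 12. The inverse of x ↦ x^21 on (ℤ_{41})^× is x ↦ x^21, because 21·21 = 441 = 11·40 + 1 ≡ 1 (mod 40) and x^{40} = 1 for x ≠ 0 (Fermat). So T⁻¹(12) = 12^21 mod 41.
Repeated squaring mod 41: 12^1 ≡ 12, 12^2 ≡ 12² = 144 ≡ 21, 12^4 ≡ 21² = 441 ≡ 31, 12^8 ≡ 31² = 961 ≡ 18, 12^16 ≡ 18² = 324 ≡ 37. Since 21 = 16 + 4 + 1, 12^21 ≡ 37·31·12: 37·31 = 1147 ≡ 40, then 40·12 = 480 ≡ 29. So 12^21 ≡ 29 (mod 41).
Hence T⁻¹(12) = 29.

29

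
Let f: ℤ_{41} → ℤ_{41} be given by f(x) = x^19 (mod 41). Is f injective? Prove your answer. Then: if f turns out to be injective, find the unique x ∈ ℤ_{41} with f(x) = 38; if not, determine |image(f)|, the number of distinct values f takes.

Since 41 is prime, the nonzero elements of ℤ_{41} form a cyclic group of order 40.
As gcd(19, 40) = 1, raising to the 19th power is a bijection on this group: if x_1^19 ≡ x_2^19 then (x_1x_2^{−1})^19 = 1, and the only element of order dividing gcd(19, 40) = 1 is 1, so x_1 = x_2.
With f(0) = 0 this makes f injective on all of ℤ_{41}, hence bijective (finite equal-size domain and codomain). In particular f is injective.
Since f is injective, we find the preimage of 38. The inverse of x ↦ x^19 on (ℤ_{41})^× is x ↦ x^19, because 19·19 = 361 = 9·40 + 1 ≡ 1 (mod 40) and x^{40} = 1 for x ≠ 0 (Fermat). So f⁻¹(38) = 38^19 mod 41.
Repeated squaring mod 41: 38^1 ≡ 38, 38^2 ≡ 38² = 1444 ≡ 9, 38^4 ≡ 9² = 81 ≡ 40, 38^8 ≡ 40² = 1600 ≡ 1, 38^16 ≡ 1² = 1. Since 19 = 16 + 2 + 1, 38^19 ≡ 1·9·38: 1·9 = 9, then 9·38 = 342 ≡ 14. So 38^19 ≡ 14 (mod 41).
Hence f⁻¹(38) = 14.

14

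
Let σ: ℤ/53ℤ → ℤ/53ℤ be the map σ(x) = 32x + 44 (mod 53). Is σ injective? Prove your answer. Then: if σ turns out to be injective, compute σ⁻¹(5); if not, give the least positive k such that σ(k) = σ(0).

By definition, σ is injective if σ(a) = σ(b) implies a = b.
If σ(a) = σ(b), then 32a ≡ 32b (mod 53). Because gcd(32, 53) = 1, we may cancel 32 to get a ≡ b (mod 53).
Thus σ is injective.
We now compute 32⁻¹ mod 53 explicitly. Euclid's algorithm: 53 = 1·32 + 21, 32 = 1·21 + 11, 21 = 1·11 + 10, 11 = 1·10 + 1; back-substituting gives 1 = 5·32 − 3·53, so 32⁻¹ ≡ 5 (mod 53).
Since σ is injective, we compute σ⁻¹(5): solve 32x + 44 ≡ 5 (mod 53), i.e. 32x ≡ 14 (mod 53).
Multiplying by 32⁻¹ = 5 gives x ≡ 5·14 = 70 = 1·53 + 17 ≡ 17 (mod 53).
Check: σ(17) = 32·17 + 44 = 588 = 11·53 + 5 ≡ 5 (mod 53).

17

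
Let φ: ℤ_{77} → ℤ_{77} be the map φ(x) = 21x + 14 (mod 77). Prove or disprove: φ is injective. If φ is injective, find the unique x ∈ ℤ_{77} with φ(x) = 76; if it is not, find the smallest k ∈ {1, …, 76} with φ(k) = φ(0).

11

Recall: injectivity means: for all s, t in the domain, φ(s) = φ(t) implies s = t.
We have gcd(21, 77) = 7 > 1. Taking s = 0 and t = 11: φ(0) = 14 and φ(11) = 21·11 + 14 = 245 ≡ 14 (mod 77).
So φ(0) = φ(11) while 0 ≠ 11, hence φ is not injective.
Since φ is not injective, we find the least positive k with φ(k) = φ(0): this means 21k ≡ 0 (mod 77), i.e. 77 ∣ 21k. Since gcd(21, 77) = 7, dividing through by 7 this holds exactly when 11 ∣ 3k, and as gcd(3, 11) = 1, exactly when 11 ∣ k.
The smallest positive such k is 11.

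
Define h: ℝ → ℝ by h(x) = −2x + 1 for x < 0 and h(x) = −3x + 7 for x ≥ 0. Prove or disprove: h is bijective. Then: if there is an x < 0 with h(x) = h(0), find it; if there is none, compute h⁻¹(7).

Both pieces are strictly decreasing (slopes −2 and −3), so each is injective on its own interval.
The left piece maps (−∞, 0) onto (1, ∞); the right piece maps [0, ∞) onto (−∞, 7].
These images overlap. In particular h(0) = 7 (right piece), and solving −2x + 1 = 7 on the left piece gives x = −3 < 0.
So h(−3) = h(0) with −3 ≠ 0, and h is not injective, hence not bijective. This x = −3 is the requested value below 0.

-3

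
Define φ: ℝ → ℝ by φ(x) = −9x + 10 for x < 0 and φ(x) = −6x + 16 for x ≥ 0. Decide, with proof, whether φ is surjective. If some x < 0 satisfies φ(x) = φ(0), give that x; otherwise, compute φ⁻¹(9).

Both pieces are strictly decreasing (slopes −9 and −6), so each is injective on its own interval.
The left piece maps (−∞, 0) onto (10, ∞); the right piece maps [0, ∞) onto (−∞, 16].
The union (10, ∞) ∪ (−∞, 16] covers ℝ, so φ is surjective.
For the follow-up: the images overlap, so an x < 0 with φ(x) = φ(0) exists. φ(0) = 16; solving −9x + 10 = 16 for x < 0 gives x = (16 − 10)/(−9) = −2/3.

-2/3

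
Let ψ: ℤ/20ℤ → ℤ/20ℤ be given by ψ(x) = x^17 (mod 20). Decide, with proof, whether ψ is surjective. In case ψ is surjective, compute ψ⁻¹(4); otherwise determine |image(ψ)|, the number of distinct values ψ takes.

ψ(0) = 0^17 = 0.
ψ(10): Repeated squaring mod 20: 10^1 ≡ 10, 10^2 ≡ 10² = 100 ≡ 0, 10^4 ≡ 0² = 0, 10^8 ≡ 0² = 0, 10^16 ≡ 0² = 0. Since 17 = 16 + 1, 10^17 ≡ 0·10: 0·10 = 0. So 10^17 ≡ 0 (mod 20).
So ψ(0) = ψ(10) = 0 while 0 ≠ 10, so ψ is not injective.
A non-injective map from the 20-element set ℤ/20ℤ to itself takes at most 19 distinct values, so it cannot be surjective. Therefore ψ is not surjective.
Since ψ is not surjective, we determine |image(ψ)|. Computing x^17 mod 20 for each x (by repeated squaring, reducing mod 20 at every step), the values ψ(0), ψ(1), …, ψ(19) are: 0, 1, 12, 3, 4, 5, 16, 7, 8, 9, 0, 11, 12, 13, 4, 15, 16, 17, 8, 19.
The distinct values are {0, 1, 3, 4, 5, 7, 8, 9, 11, 12, 13, 15, 16, 17, 19}; there are 15 of them.

15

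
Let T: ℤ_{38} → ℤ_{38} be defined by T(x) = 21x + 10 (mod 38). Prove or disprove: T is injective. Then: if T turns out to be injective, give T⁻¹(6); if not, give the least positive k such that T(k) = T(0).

Suppose T(a) = T(b) in ℤ_{38}. Then 21a + 10 ≡ 21b + 10 (mod 38), hence 21(a − b) ≡ 0 (mod 38).
Since gcd(21, 38) = 1, 21 is invertible modulo 38, so a − b ≡ 0 (mod 38), i.e. a = b.
Thus T is injective.
We now compute 21⁻¹ mod 38 explicitly. Euclid's algorithm: 38 = 1·21 + 17, 21 = 1·17 + 4, 17 = 4·4 + 1; back-substituting gives 1 = 29·21 − 16·38, so 21⁻¹ ≡ 29 (mod 38).
Since T is injective, we find T⁻¹(6): we need 21x ≡ 6 − 10 ≡ 34 (mod 38). Using 21⁻¹ = 29: x ≡ 29·34 = 986 = 25·38 + 36, so x = 36.
Check: T(36) = 21·36 + 10 = 766 = 20·38 + 6 ≡ 6 (mod 38).

36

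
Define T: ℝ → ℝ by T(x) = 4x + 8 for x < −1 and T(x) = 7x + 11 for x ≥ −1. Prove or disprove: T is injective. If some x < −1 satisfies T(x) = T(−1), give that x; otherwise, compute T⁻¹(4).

-1

Both pieces are strictly increasing (slopes 4 and 7), so each is injective on its own interval.
The left piece maps (−∞, −1) onto (−∞, 4); the right piece maps [−1, ∞) onto [4, ∞).
These images are disjoint, so no value is attained by both pieces. Thus T is injective.
Because the two images are disjoint, no x < −1 has T(x) = T(−1), so we compute T⁻¹(4): 4 lies in [4, ∞), so solve 7x + 11 = 4: x = (4 − 11)/7 = −1.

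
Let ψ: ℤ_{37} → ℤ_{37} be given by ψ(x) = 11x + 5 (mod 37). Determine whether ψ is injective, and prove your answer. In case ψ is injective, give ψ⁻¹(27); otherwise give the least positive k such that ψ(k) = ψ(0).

2

Suppose ψ(a) = ψ(b) in ℤ_{37}. Then 11a + 5 ≡ 11b + 5 (mod 37), therefore 11(a − b) ≡ 0 (mod 37).
Since gcd(11, 37) = 1, 11 is invertible modulo 37, therefore a − b ≡ 0 (mod 37), i.e. a = b.
So ψ is injective.
We now compute 11⁻¹ mod 37 explicitly. Euclid's algorithm: 37 = 3·11 + 4, 11 = 2·4 + 3, 4 = 1·3 + 1; back-substituting gives 1 = 27·11 − 8·37, so 11⁻¹ ≡ 27 (mod 37).
Since ψ is injective, we compute ψ⁻¹(27): solve 11x + 5 ≡ 27 (mod 37), i.e. 11x ≡ 22 (mod 37).
Multiplying by 11⁻¹ = 27 gives x ≡ 27·22 = 594 = 16·37 + 2 ≡ 2 (mod 37).
Check: ψ(2) = 11·2 + 5 = 27 ≡ 27 (mod 37).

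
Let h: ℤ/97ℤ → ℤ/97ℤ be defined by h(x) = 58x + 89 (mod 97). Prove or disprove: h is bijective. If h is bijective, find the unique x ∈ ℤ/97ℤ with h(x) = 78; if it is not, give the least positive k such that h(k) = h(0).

Suppose h(s) = h(t) in ℤ/97ℤ. Then 58s + 89 ≡ 58t + 89 (mod 97), thus 58(s − t) ≡ 0 (mod 97).
Since gcd(58, 97) = 1, 58 is invertible modulo 97, thus s − t ≡ 0 (mod 97), i.e. s = t.
We now compute 58⁻¹ mod 97 explicitly. Euclid's algorithm: 97 = 1·58 + 39, 58 = 1·39 + 19, 39 = 2·19 + 1; back-substituting gives 1 = 92·58 − 55·97, so 58⁻¹ ≡ 92 (mod 97).
For any y ∈ ℤ/97ℤ, x = 92(y − 89) mod 97 satisfies h(x) = 58·92(y − 89) + 89 ≡ y (since 58·92 ≡ 1 mod 97). So every y has a preimage.
Therefore h is bijective.
Since h is bijective, we compute h⁻¹(78): solve 58x + 89 ≡ 78 (mod 97), i.e. 58x ≡ 86 (mod 97).
Multiplying by 58⁻¹ = 92 gives x ≡ 92·86 = 7912 = 81·97 + 55 ≡ 55 (mod 97).
Check: h(55) = 58·55 + 89 = 3279 = 33·97 + 78 ≡ 78 (mod 97).

55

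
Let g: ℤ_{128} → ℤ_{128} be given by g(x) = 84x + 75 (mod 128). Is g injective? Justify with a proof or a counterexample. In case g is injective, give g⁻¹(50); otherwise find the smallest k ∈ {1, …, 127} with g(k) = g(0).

We have gcd(84, 128) = 4 > 1. Taking u = 0 and v = 32: g(0) = 75 and g(32) = 84·32 + 75 = 2763 ≡ 75 (mod 128).
So g(0) = g(32) while 0 ≠ 32, hence g is not injective.
Since g is not injective, we find the least positive k with g(k) = g(0): this means 84k ≡ 0 (mod 128), i.e. 128 ∣ 84k. Since gcd(84, 128) = 4, dividing through by 4 this holds exactly when 32 ∣ 21k, and as gcd(21, 32) = 1, exactly when 32 ∣ k.
The smallest positive such k is 32.

32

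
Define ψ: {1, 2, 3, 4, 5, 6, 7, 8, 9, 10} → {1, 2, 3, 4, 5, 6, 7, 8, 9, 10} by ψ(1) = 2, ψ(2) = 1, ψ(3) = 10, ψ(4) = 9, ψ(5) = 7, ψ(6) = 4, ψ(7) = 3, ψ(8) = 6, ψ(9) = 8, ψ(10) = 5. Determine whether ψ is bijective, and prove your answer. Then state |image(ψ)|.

The values 2, 1, 10, 9, 7, 4, 3, 6, 8, 5 are a permutation of {1, 2, 3, 4, 5, 6, 7, 8, 9, 10}: each element appears exactly once.
So ψ is injective and surjective, hence bijective.
The image of ψ is {1, 2, 3, 4, 5, 6, 7, 8, 9, 10}, which has 10 elements.

10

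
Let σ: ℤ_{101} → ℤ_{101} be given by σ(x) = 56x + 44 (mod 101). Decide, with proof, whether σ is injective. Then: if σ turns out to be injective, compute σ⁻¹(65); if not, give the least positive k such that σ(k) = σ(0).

By definition, σ is injective if σ(s) = σ(t) implies s = t.
Suppose σ(s) = σ(t) in ℤ_{101}. Then 56s + 44 ≡ 56t + 44 (mod 101), therefore 56(s − t) ≡ 0 (mod 101).
Since gcd(56, 101) = 1, 56 is invertible modulo 101, therefore s − t ≡ 0 (mod 101), i.e. s = t.
Therefore σ is injective.
We now compute 56⁻¹ mod 101 explicitly. Euclid's algorithm: 101 = 1·56 + 45, 56 = 1·45 + 11, 45 = 4·11 + 1; back-substituting gives 1 = 92·56 − 51·101, so 56⁻¹ ≡ 92 (mod 101).
Since σ is injective, we find σ⁻¹(65): we need 56x ≡ 65 − 44 ≡ 21 (mod 101). Using 56⁻¹ = 92: x ≡ 92·21 = 1932 = 19·101 + 13, so x = 13.
Check: σ(13) = 56·13 + 44 = 772 = 7·101 + 65 ≡ 65 (mod 101).

13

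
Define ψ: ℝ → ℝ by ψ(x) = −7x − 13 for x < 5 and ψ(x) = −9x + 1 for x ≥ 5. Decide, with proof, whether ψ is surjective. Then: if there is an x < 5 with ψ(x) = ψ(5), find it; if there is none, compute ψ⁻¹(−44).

Both pieces are strictly decreasing (slopes −7 and −9), so each is injective on its own interval.
The left piece maps (−∞, 5) onto (−48, ∞); the right piece maps [5, ∞) onto (−∞, −44].
The union (−48, ∞) ∪ (−∞, −44] covers ℝ, so ψ is surjective.
For the follow-up: the images overlap, so an x < 5 with ψ(x) = ψ(5) exists. ψ(5) = −44; solving −7x − 13 = −44 for x < 5 gives x = (−44 + 13)/(−7) = 31/7.

31/7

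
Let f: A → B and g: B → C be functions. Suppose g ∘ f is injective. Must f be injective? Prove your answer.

injective

Suppose f(s) = f(t). Applying g: (g ∘ f)(s) = (g ∘ f)(t). Since g ∘ f is injective, s = t. Hence f is injective.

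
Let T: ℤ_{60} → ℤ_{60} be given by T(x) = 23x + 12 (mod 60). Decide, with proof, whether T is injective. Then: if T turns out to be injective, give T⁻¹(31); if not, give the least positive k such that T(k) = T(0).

53

By definition, T is injective when T(a) = T(b) forces a = b.
If T(a) = T(b), then 23a ≡ 23b (mod 60). Because gcd(23, 60) = 1, we may cancel 23 to get a ≡ b (mod 60).
Thus T is injective.
We now compute 23⁻¹ mod 60 explicitly. Euclid's algorithm: 60 = 2·23 + 14, 23 = 1·14 + 9, 14 = 1·9 + 5, 9 = 1·5 + 4, 5 = 1·4 + 1; back-substituting gives 1 = 47·23 − 18·60, so 23⁻¹ ≡ 47 (mod 60).
Since T is injective, we compute T⁻¹(31): solve 23x + 12 ≡ 31 (mod 60), i.e. 23x ≡ 19 (mod 60).
Multiplying by 23⁻¹ = 47 gives x ≡ 47·19 = 893 = 14·60 + 53 ≡ 53 (mod 60).
Check: T(53) = 23·53 + 12 = 1231 = 20·60 + 31 ≡ 31 (mod 60).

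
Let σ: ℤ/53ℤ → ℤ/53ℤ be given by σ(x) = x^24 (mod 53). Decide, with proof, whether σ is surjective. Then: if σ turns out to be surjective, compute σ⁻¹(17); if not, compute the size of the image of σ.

σ(2): Repeated squaring mod 53: 2^1 ≡ 2, 2^2 ≡ 2² = 4, 2^4 ≡ 4² = 16, 2^8 ≡ 16² = 256 ≡ 44, 2^16 ≡ 44² = 1936 ≡ 28. Since 24 = 16 + 8, 2^24 ≡ 28·44: 28·44 = 1232 ≡ 13. So 2^24 ≡ 13 (mod 53).
σ(7): Repeated squaring mod 53: 7^1 ≡ 7, 7^2 ≡ 7² = 49, 7^4 ≡ 49² = 2401 ≡ 16, 7^8 ≡ 16² = 256 ≡ 44, 7^16 ≡ 44² = 1936 ≡ 28. Since 24 = 16 + 8, 7^24 ≡ 28·44: 28·44 = 1232 ≡ 13. So 7^24 ≡ 13 (mod 53).
So σ(2) = σ(7) = 13 while 2 ≠ 7, hence σ is not injective.
A non-injective map from the 53-element set ℤ/53ℤ to itself takes at most 52 distinct values, so it cannot be surjective. Hence σ is not surjective.
Since σ is not surjective, we determine |image(σ)|. Computing x^24 mod 53 for each x (by repeated squaring, reducing mod 53 at every step), the values σ(0), σ(1), …, σ(52) are: 0, 1, 13, 47, 10, 36, 28, 13, 24, 36, 44, 46, 46, 16, 10, 49, 47, 42, 44, 16, 42, 28, 15, 1, 15, 24, 49, 49, 24, 15, 1, 15, 28, 42, 16, 44, 42, 47, 49, 10, 16, 46, 46, 44, 36, 24, 13, 28, 36, 10, 47, 13, 1.
The distinct values are {0, 1, 10, 13, 15, 16, 24, 28, 36, 42, 44, 46, 47, 49}; there are 14 of them.

14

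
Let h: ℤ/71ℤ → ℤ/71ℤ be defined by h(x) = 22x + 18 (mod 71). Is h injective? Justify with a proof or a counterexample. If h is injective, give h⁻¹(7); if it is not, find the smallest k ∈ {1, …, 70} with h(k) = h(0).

Recall that h is injective when h(u) = h(v) forces u = v.
If h(u) = h(v), then 22u ≡ 22v (mod 71). Because gcd(22, 71) = 1, we may cancel 22 to get u ≡ v (mod 71).
Thus h is injective.
We now compute 22⁻¹ mod 71 explicitly. Euclid's algorithm: 71 = 3·22 + 5, 22 = 4·5 + 2, 5 = 2·2 + 1; back-substituting gives 1 = 42·22 − 13·71, so 22⁻¹ ≡ 42 (mod 71).
Since h is injective, we find h⁻¹(7): we need 22x ≡ 7 − 18 ≡ 60 (mod 71). Using 22⁻¹ = 42: x ≡ 42·60 = 2520 = 35·71 + 35, so x = 35.
Check: h(35) = 22·35 + 18 = 788 = 11·71 + 7 ≡ 7 (mod 71).

35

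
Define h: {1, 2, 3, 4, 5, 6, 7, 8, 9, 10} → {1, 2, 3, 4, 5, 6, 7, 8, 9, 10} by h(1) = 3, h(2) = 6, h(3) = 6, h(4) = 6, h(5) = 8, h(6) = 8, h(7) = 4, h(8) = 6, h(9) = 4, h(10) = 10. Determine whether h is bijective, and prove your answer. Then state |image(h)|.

5

h(2) = 6 = h(3) with 2 ≠ 3, so h is not injective, hence not bijective.
The image of h is {3, 4, 6, 8, 10}, which has 5 elements.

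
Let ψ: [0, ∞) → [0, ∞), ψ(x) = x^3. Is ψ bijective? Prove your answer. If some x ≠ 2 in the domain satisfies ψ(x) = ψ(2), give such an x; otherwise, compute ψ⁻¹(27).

3

On [0, ∞), x ↦ x^3 is strictly increasing (injective) and for any y ∈ [0, ∞) the 3rd root y^{1/3} lies in [0, ∞) (surjective). So ψ is bijective.
Since x ↦ x^3 is strictly increasing on [0, ∞), it is injective there, so no x ≠ 2 in the domain has ψ(x) = ψ(2). We therefore compute ψ⁻¹(27) = 27^{1/3} = 3 (indeed 3^3 = 27).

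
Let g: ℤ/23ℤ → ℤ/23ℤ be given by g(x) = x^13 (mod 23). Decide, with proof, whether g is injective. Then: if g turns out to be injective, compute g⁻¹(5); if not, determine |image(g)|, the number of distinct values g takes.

15

Since 23 is prime, the nonzero elements of ℤ/23ℤ form a cyclic group of order 22.
As gcd(13, 22) = 1, raising to the 13th power is a bijection on this group: if a^13 ≡ b^13 then (ab^{−1})^13 = 1, and the only element of order dividing gcd(13, 22) = 1 is 1, so a = b.
With g(0) = 0 this makes g injective on all of ℤ/23ℤ, hence bijective (finite equal-size domain and codomain). In particular g is injective.
Since g is injective, we find the preimage of 5. The inverse of x ↦ x^13 on (ℤ/23ℤ)^× is x ↦ x^17, because 13·17 = 221 = 10·22 + 1 ≡ 1 (mod 22) and x^{22} = 1 for x ≠ 0 (Fermat). So g⁻¹(5) = 5^17 mod 23.
Repeated squaring mod 23: 5^1 ≡ 5, 5^2 ≡ 5² = 25 ≡ 2, 5^4 ≡ 2² = 4, 5^8 ≡ 4² = 16, 5^16 ≡ 16² = 256 ≡ 3. Since 17 = 16 + 1, 5^17 ≡ 3·5: 3·5 = 15. So 5^17 ≡ 15 (mod 23).
Hence g⁻¹(5) = 15.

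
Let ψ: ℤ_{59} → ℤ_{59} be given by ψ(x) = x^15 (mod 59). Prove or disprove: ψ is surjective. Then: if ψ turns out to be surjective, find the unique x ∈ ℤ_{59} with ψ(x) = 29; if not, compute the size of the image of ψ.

Since 59 is prime, the nonzero elements of ℤ_{59} form a cyclic group of order 58.
As gcd(15, 58) = 1, raising to the 15th power is a bijection on this group: if a^15 ≡ b^15 then (ab^{−1})^15 = 1, and the only element of order dividing gcd(15, 58) = 1 is 1, so a = b.
With ψ(0) = 0 this makes ψ injective on all of ℤ_{59}, hence bijective (finite equal-size domain and codomain). In particular ψ is surjective.
Since ψ is surjective, we find the preimage of 29. The inverse of x ↦ x^15 on (ℤ_{59})^× is x ↦ x^31, because 15·31 = 465 = 8·58 + 1 ≡ 1 (mod 58) and x^{58} = 1 for x ≠ 0 (Fermat). So ψ⁻¹(29) = 29^31 mod 59.
Repeated squaring mod 59: 29^1 ≡ 29, 29^2 ≡ 29² = 841 ≡ 15, 29^4 ≡ 15² = 225 ≡ 48, 29^8 ≡ 48² = 2304 ≡ 3, 29^16 ≡ 3² = 9. Since 31 = 16 + 8 + 4 + 2 + 1, 29^31 ≡ 9·3·48·15·29: 9·3 = 27, then 27·48 = 1296 ≡ 57, then 57·15 = 855 ≡ 29, then 29·29 = 841 ≡ 15. So 29^31 ≡ 15 (mod 59).
Hence ψ⁻¹(29) = 15.

15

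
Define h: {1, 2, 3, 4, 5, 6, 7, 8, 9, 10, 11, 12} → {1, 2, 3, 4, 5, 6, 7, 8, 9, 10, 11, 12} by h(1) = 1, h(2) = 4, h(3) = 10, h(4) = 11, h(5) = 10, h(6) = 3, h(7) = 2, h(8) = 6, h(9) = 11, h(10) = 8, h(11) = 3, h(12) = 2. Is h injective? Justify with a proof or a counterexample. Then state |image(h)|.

h(3) = 10 = h(5) with 3 ≠ 5, so h is not injective.
The image of h is {1, 2, 3, 4, 6, 8, 10, 11}, which has 8 elements.

8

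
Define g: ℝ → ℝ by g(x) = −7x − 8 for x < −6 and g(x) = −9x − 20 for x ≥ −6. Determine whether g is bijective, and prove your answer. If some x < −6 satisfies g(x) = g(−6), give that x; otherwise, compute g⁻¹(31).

Both pieces are strictly decreasing (slopes −7 and −9), so each is injective on its own interval.
The left piece maps (−∞, −6) onto (34, ∞); the right piece maps [−6, ∞) onto (−∞, 34].
Since 34 = 34, the images partition ℝ: g is injective and surjective, hence bijective.
Because the two images are disjoint, no x < −6 has g(x) = g(−6), so we compute g⁻¹(31): 31 lies in (−∞, 34], so solve −9x − 20 = 31: x = (31 + 20)/(−9) = −17/3.

-17/3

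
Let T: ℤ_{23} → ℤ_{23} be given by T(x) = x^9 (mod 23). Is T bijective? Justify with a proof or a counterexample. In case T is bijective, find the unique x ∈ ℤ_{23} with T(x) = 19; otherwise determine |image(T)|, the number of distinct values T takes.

Since 23 is prime, the nonzero elements of ℤ_{23} form a cyclic group of order 22.
As gcd(9, 22) = 1, raising to the 9th power is a bijection on this group: if x_1^9 ≡ x_2^9 then (x_1x_2^{−1})^9 = 1, and the only element of order dividing gcd(9, 22) = 1 is 1, so x_1 = x_2.
With T(0) = 0 this makes T injective on all of ℤ_{23}, hence bijective (finite equal-size domain and codomain). In particular T is bijective.
Since T is bijective, we find the preimage of 19. The inverse of x ↦ x^9 on (ℤ_{23})^× is x ↦ x^5, because 9·5 = 45 = 2·22 + 1 ≡ 1 (mod 22) and x^{22} = 1 for x ≠ 0 (Fermat). So T⁻¹(19) = 19^5 mod 23.
Repeated squaring mod 23: 19^1 ≡ 19, 19^2 ≡ 19² = 361 ≡ 16, 19^4 ≡ 16² = 256 ≡ 3. Since 5 = 4 + 1, 19^5 ≡ 3·19: 3·19 = 57 ≡ 11. So 19^5 ≡ 11 (mod 23).
Hence T⁻¹(19) = 11.

11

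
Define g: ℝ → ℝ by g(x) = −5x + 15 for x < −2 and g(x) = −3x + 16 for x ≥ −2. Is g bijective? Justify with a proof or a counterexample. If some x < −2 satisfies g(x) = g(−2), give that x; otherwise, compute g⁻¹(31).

Both pieces are strictly decreasing (slopes −5 and −3), so each is injective on its own interval.
The left piece maps (−∞, −2) onto (25, ∞); the right piece maps [−2, ∞) onto (−∞, 22].
The images leave a gap (25 has no preimage), so g is not surjective, hence not bijective.
Because the two images are disjoint, no x < −2 has g(x) = g(−2), so we compute g⁻¹(31): 31 lies in (25, ∞), so solve −5x + 15 = 31: x = (31 − 15)/(−5) = −16/5.

-16/5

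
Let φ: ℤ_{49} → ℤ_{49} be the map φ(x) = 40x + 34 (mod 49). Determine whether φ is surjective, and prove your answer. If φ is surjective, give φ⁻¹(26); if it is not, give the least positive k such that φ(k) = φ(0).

39

Recall that surjectivity means every element of the codomain has a preimage under φ.
Since gcd(40, 49) = 1, 40 is invertible modulo 49. Euclid's algorithm: 49 = 1·40 + 9, 40 = 4·9 + 4, 9 = 2·4 + 1; back-substituting gives 1 = 38·40 − 31·49, so 40⁻¹ ≡ 38 (mod 49).
Then y ↦ 38(y − 34) is a two-sided inverse to φ, so every y ∈ ℤ_{49} has a preimage.
Therefore φ is surjective.
Since φ is surjective, we find φ⁻¹(26): we need 40x ≡ 26 − 34 ≡ 41 (mod 49). Using 40⁻¹ = 38: x ≡ 38·41 = 1558 = 31·49 + 39, so x = 39.
Check: φ(39) = 40·39 + 34 = 1594 = 32·49 + 26 ≡ 26 (mod 49).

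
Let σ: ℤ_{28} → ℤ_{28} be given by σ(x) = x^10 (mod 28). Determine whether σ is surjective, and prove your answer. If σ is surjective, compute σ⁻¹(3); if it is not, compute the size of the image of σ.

σ(6): Repeated squaring mod 28: 6^1 ≡ 6, 6^2 ≡ 6² = 36 ≡ 8, 6^4 ≡ 8² = 64 ≡ 8, 6^8 ≡ 8² = 64 ≡ 8. Since 10 = 8 + 2, 6^10 ≡ 8·8: 8·8 = 64 ≡ 8. So 6^10 ≡ 8 (mod 28).
σ(8): Repeated squaring mod 28: 8^1 ≡ 8, 8^2 ≡ 8² = 64 ≡ 8, 8^4 ≡ 8² = 64 ≡ 8, 8^8 ≡ 8² = 64 ≡ 8. Since 10 = 8 + 2, 8^10 ≡ 8·8: 8·8 = 64 ≡ 8. So 8^10 ≡ 8 (mod 28).
So σ(6) = σ(8) = 8 while 6 ≠ 8, thus σ is not injective.
A non-injective map from the 28-element set ℤ_{28} to itself takes at most 27 distinct values, so it cannot be surjective. Therefore σ is not surjective.
Since σ is not surjective, we determine |image(σ)|. Computing x^10 mod 28 for each x (by repeated squaring, reducing mod 28 at every step), the values σ(0), σ(1), …, σ(27) are: 0, 1, 16, 25, 4, 9, 8, 21, 8, 9, 4, 25, 16, 1, 0, 1, 16, 25, 4, 9, 8, 21, 8, 9, 4, 25, 16, 1.
The distinct values are {0, 1, 4, 8, 9, 16, 21, 25}; there are 8 of them.

8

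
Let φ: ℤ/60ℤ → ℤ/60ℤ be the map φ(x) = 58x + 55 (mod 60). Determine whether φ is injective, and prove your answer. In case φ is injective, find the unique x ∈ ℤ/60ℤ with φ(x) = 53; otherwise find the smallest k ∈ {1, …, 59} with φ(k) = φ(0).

We have gcd(58, 60) = 2 > 1. Taking s = 0 and t = 30: φ(0) = 55 and φ(30) = 58·30 + 55 = 1795 ≡ 55 (mod 60).
So φ(0) = φ(30) while 0 ≠ 30, therefore φ is not injective.
Since φ is not injective, we find the least positive k with φ(k) = φ(0): this means 58k ≡ 0 (mod 60), i.e. 60 ∣ 58k. Since gcd(58, 60) = 2, dividing through by 2 this holds exactly when 30 ∣ 29k, and as gcd(29, 30) = 1, exactly when 30 ∣ k.
The smallest positive such k is 30.

30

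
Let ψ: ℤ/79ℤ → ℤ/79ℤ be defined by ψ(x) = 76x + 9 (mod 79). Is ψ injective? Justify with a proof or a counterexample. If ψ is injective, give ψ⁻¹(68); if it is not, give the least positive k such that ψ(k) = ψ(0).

Recall: injectivity means: for all u, v in the domain, ψ(u) = ψ(v) implies u = v.
If ψ(u) = ψ(v), then 76u ≡ 76v (mod 79). Because gcd(76, 79) = 1, we may cancel 76 to get u ≡ v (mod 79).
Therefore ψ is injective.
We now compute 76⁻¹ mod 79 explicitly. Euclid's algorithm: 79 = 1·76 + 3, 76 = 25·3 + 1; back-substituting gives 1 = 26·76 − 25·79, so 76⁻¹ ≡ 26 (mod 79).
Since ψ is injective, we compute ψ⁻¹(68): solve 76x + 9 ≡ 68 (mod 79), i.e. 76x ≡ 59 (mod 79).
Multiplying by 76⁻¹ = 26 gives x ≡ 26·59 = 1534 = 19·79 + 33 ≡ 33 (mod 79).
Check: ψ(33) = 76·33 + 9 = 2517 = 31·79 + 68 ≡ 68 (mod 79).

33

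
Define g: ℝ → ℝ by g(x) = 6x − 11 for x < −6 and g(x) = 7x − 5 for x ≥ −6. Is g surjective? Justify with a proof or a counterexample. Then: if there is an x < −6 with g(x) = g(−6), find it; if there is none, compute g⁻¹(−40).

-5

Both pieces are strictly increasing (slopes 6 and 7), so each is injective on its own interval.
The left piece maps (−∞, −6) onto (−∞, −47); the right piece maps [−6, ∞) onto [−47, ∞).
These images together cover ℝ, so g is surjective.
Because the two images are disjoint, no x < −6 has g(x) = g(−6), so we compute g⁻¹(−40): −40 lies in [−47, ∞), so solve 7x − 5 = −40: x = (−40 + 5)/7 = −5.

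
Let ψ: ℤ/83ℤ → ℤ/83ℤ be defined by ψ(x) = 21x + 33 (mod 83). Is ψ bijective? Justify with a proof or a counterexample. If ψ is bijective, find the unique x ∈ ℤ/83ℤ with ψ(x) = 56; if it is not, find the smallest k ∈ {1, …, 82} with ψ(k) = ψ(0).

Recall that ψ is injective if ψ(u) = ψ(v) implies u = v.
Suppose ψ(u) = ψ(v) in ℤ/83ℤ. Then 21u + 33 ≡ 21v + 33 (mod 83), hence 21(u − v) ≡ 0 (mod 83).
Since gcd(21, 83) = 1, 21 is invertible modulo 83, thus u − v ≡ 0 (mod 83), i.e. u = v.
We now compute 21⁻¹ mod 83 explicitly. Euclid's algorithm: 83 = 3·21 + 20, 21 = 1·20 + 1; back-substituting gives 1 = 4·21 − 1·83, so 21⁻¹ ≡ 4 (mod 83).
Then y ↦ 4(y − 33) is a two-sided inverse to ψ, so every y ∈ ℤ/83ℤ has a preimage.
Hence ψ is bijective.
Since ψ is bijective, we compute ψ⁻¹(56): solve 21x + 33 ≡ 56 (mod 83), i.e. 21x ≡ 23 (mod 83).
Multiplying by 21⁻¹ = 4 gives x ≡ 4·23 = 92 = 1·83 + 9 ≡ 9 (mod 83).
Check: ψ(9) = 21·9 + 33 = 222 = 2·83 + 56 ≡ 56 (mod 83).

9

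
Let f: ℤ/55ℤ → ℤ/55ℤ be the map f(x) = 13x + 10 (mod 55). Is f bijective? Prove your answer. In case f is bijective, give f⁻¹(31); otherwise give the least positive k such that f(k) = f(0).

27

Recall that f is injective if f(a) = f(b) implies a = b.
Suppose f(a) = f(b) in ℤ/55ℤ. Then 13a + 10 ≡ 13b + 10 (mod 55), hence 13(a − b) ≡ 0 (mod 55).
Since gcd(13, 55) = 1, 13 is invertible modulo 55, thus a − b ≡ 0 (mod 55), i.e. a = b.
We now compute 13⁻¹ mod 55 explicitly. Euclid's algorithm: 55 = 4·13 + 3, 13 = 4·3 + 1; back-substituting gives 1 = 17·13 − 4·55, so 13⁻¹ ≡ 17 (mod 55).
For any y ∈ ℤ/55ℤ, x = 17(y − 10) mod 55 satisfies f(x) = 13·17(y − 10) + 10 ≡ y (since 13·17 ≡ 1 mod 55). So every y has a preimage.
So f is bijective.
Since f is bijective, we find f⁻¹(31): we need 13x ≡ 31 − 10 ≡ 21 (mod 55). Using 13⁻¹ = 17: x ≡ 17·21 = 357 = 6·55 + 27, so x = 27.
Check: f(27) = 13·27 + 10 = 361 = 6·55 + 31 ≡ 31 (mod 55).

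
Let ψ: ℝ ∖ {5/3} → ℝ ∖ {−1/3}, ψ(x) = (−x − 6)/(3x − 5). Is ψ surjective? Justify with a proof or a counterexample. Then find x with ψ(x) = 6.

For any y ≠ −1/3, solving y(3x − 5) = −x − 6 for x gives a well-defined x ≠ 5/3. So ψ is surjective.
Solving ψ(x) = 6: cross-multiplying gives −x − 6 = 6(3x − 5), which rearranges to −19x = −24, so x = 24/19.

24/19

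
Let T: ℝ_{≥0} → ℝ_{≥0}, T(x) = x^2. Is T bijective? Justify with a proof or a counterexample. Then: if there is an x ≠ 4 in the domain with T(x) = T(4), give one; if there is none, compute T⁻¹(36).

6

On ℝ_{≥0}, x ↦ x^2 is strictly increasing (injective) and for any y ∈ ℝ_{≥0} the 2nd root y^{1/2} lies in ℝ_{≥0} (surjective). So T is bijective.
Since x ↦ x^2 is strictly increasing on ℝ_{≥0}, it is injective there, so no x ≠ 4 in the domain has T(x) = T(4). We therefore compute T⁻¹(36) = 36^{1/2} = 6 (indeed 6^2 = 36).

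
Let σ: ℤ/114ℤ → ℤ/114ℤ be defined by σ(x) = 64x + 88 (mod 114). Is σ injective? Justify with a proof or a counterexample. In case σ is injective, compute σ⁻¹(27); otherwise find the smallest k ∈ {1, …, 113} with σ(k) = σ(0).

57

We have gcd(64, 114) = 2 > 1. Taking a = 0 and b = 57: σ(0) = 88 and σ(57) = 64·57 + 88 = 3736 ≡ 88 (mod 114).
So σ(0) = σ(57) while 0 ≠ 57, so σ is not injective.
Since σ is not injective, we find the least positive k with σ(k) = σ(0): this means 64k ≡ 0 (mod 114), i.e. 114 ∣ 64k. Since gcd(64, 114) = 2, dividing through by 2 this holds exactly when 57 ∣ 32k, and as gcd(32, 57) = 1, exactly when 57 ∣ k.
The smallest positive such k is 57.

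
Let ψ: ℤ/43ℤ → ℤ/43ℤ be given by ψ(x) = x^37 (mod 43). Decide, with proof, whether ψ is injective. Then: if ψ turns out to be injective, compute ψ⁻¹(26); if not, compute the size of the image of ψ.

Since 43 is prime, the nonzero elements of ℤ/43ℤ form a cyclic group of order 42.
As gcd(37, 42) = 1, raising to the 37th power is a bijection on this group: if x_1^37 ≡ x_2^37 then (x_1x_2^{−1})^37 = 1, and the only element of order dividing gcd(37, 42) = 1 is 1, so x_1 = x_2.
With ψ(0) = 0 this makes ψ injective on all of ℤ/43ℤ, hence bijective (finite equal-size domain and codomain). In particular ψ is injective.
Since ψ is injective, we find the preimage of 26. The inverse of x ↦ x^37 on (ℤ/43ℤ)^× is x ↦ x^25, because 37·25 = 925 = 22·42 + 1 ≡ 1 (mod 42) and x^{42} = 1 for x ≠ 0 (Fermat). So ψ⁻¹(26) = 26^25 mod 43.
Repeated squaring mod 43: 26^1 ≡ 26, 26^2 ≡ 26² = 676 ≡ 31, 26^4 ≡ 31² = 961 ≡ 15, 26^8 ≡ 15² = 225 ≡ 10, 26^16 ≡ 10² = 100 ≡ 14. Since 25 = 16 + 8 + 1, 26^25 ≡ 14·10·26: 14·10 = 140 ≡ 11, then 11·26 = 286 ≡ 28. So 26^25 ≡ 28 (mod 43).
Hence ψ⁻¹(26) = 28.

28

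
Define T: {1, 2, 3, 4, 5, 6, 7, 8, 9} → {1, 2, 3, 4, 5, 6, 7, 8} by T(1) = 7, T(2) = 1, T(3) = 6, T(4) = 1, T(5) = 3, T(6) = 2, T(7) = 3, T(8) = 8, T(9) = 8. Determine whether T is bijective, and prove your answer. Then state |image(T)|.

6

T(2) = 1 = T(4) with 2 ≠ 4, so T is not injective, hence not bijective.
The image of T is {1, 2, 3, 6, 7, 8}, which has 6 elements.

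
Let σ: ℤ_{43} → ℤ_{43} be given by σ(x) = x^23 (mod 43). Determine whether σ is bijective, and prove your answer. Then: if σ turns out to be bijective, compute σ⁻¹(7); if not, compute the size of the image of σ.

Since 43 is prime, the nonzero elements of ℤ_{43} form a cyclic group of order 42.
As gcd(23, 42) = 1, raising to the 23rd power is a bijection on this group: if u^23 ≡ v^23 then (uv^{−1})^23 = 1, and the only element of order dividing gcd(23, 42) = 1 is 1, so u = v.
With σ(0) = 0 this makes σ injective on all of ℤ_{43}, hence bijective (finite equal-size domain and codomain). In particular σ is bijective.
Since σ is bijective, we find the preimage of 7. The inverse of x ↦ x^23 on (ℤ_{43})^× is x ↦ x^11, because 23·11 = 253 = 6·42 + 1 ≡ 1 (mod 42) and x^{42} = 1 for x ≠ 0 (Fermat). So σ⁻¹(7) = 7^11 mod 43.
Repeated squaring mod 43: 7^1 ≡ 7, 7^2 ≡ 7² = 49 ≡ 6, 7^4 ≡ 6² = 36, 7^8 ≡ 36² = 1296 ≡ 6. Since 11 = 8 + 2 + 1, 7^11 ≡ 6·6·7: 6·6 = 36, then 36·7 = 252 ≡ 37. So 7^11 ≡ 37 (mod 43).
Hence σ⁻¹(7) = 37.

37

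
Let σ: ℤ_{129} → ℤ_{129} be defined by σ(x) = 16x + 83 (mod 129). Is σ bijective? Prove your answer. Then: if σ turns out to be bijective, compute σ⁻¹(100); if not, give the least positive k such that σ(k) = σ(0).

122

By definition, σ is injective if σ(a) = σ(b) implies a = b.
If σ(a) = σ(b), then 16a ≡ 16b (mod 129). Because gcd(16, 129) = 1, we may cancel 16 to get a ≡ b (mod 129).
We now compute 16⁻¹ mod 129 explicitly. Euclid's algorithm: 129 = 8·16 + 1; back-substituting gives 1 = 121·16 − 15·129, so 16⁻¹ ≡ 121 (mod 129).
For any y ∈ ℤ_{129}, x = 121(y − 83) mod 129 satisfies σ(x) = 16·121(y − 83) + 83 ≡ y (since 16·121 ≡ 1 mod 129). So every y has a preimage.
Therefore σ is bijective.
Since σ is bijective, we find σ⁻¹(100): we need 16x ≡ 100 − 83 ≡ 17 (mod 129). Using 16⁻¹ = 121: x ≡ 121·17 = 2057 = 15·129 + 122, so x = 122.
Check: σ(122) = 16·122 + 83 = 2035 = 15·129 + 100 ≡ 100 (mod 129).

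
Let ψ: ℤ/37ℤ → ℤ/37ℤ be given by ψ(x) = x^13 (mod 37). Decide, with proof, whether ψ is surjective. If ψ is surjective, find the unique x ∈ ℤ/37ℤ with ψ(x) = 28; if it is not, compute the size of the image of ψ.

21

Since 37 is prime, the nonzero elements of ℤ/37ℤ form a cyclic group of order 36.
As gcd(13, 36) = 1, raising to the 13th power is a bijection on this group: if a^13 ≡ b^13 then (ab^{−1})^13 = 1, and the only element of order dividing gcd(13, 36) = 1 is 1, so a = b.
With ψ(0) = 0 this makes ψ injective on all of ℤ/37ℤ, hence bijective (finite equal-size domain and codomain). In particular ψ is surjective.
Since ψ is surjective, we find the preimage of 28. The inverse of x ↦ x^13 on (ℤ/37ℤ)^× is x ↦ x^25, because 13·25 = 325 = 9·36 + 1 ≡ 1 (mod 36) and x^{36} = 1 for x ≠ 0 (Fermat). So ψ⁻¹(28) = 28^25 mod 37.
Repeated squaring mod 37: 28^1 ≡ 28, 28^2 ≡ 28² = 784 ≡ 7, 28^4 ≡ 7² = 49 ≡ 12, 28^8 ≡ 12² = 144 ≡ 33, 28^16 ≡ 33² = 1089 ≡ 16. Since 25 = 16 + 8 + 1, 28^25 ≡ 16·33·28: 16·33 = 528 ≡ 10, then 10·28 = 280 ≡ 21. So 28^25 ≡ 21 (mod 37).
Hence ψ⁻¹(28) = 21.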